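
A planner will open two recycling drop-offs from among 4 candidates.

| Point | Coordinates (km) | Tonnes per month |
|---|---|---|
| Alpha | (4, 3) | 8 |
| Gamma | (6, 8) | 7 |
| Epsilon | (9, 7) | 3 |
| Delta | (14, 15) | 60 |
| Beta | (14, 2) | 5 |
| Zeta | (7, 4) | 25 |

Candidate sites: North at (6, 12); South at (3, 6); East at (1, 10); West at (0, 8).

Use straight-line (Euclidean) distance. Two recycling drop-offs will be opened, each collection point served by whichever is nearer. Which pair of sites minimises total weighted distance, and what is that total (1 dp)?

{North, South}, total 751.0

Evaluate every pair (each demand assigned to the nearer of the two):
  {North, South}: total = 751.0
  {North, West}: total = 874.9
  {North, East}: total = 884.6
  {South, East}: total = 1074.8
  {South, West}: total = 1091.9
  {East, West}: total = 1228.0
Best pair: {North, South} with total 751.0.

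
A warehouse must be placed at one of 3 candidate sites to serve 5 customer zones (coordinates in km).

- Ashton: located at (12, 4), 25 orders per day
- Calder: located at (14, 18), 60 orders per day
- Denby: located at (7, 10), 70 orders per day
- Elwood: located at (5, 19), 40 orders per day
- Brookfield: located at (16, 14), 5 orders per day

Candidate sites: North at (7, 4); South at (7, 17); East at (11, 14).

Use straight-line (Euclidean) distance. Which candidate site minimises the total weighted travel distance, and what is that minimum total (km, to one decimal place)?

East, total 1284.6 km

Total weighted distance at each candidate:
  North (7, 4): total = 2156.7
  South (7, 17): total = 1423.0
  East (11, 14): total = 1284.6
Minimum is at East with total 1284.6 km.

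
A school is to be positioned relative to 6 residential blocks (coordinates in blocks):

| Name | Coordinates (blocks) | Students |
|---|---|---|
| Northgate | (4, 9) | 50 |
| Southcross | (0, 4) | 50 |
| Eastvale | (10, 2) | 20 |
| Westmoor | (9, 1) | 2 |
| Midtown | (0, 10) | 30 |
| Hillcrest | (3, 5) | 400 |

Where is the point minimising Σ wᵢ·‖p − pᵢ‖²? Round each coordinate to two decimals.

The minimiser of Σwᵢ‖p−pᵢ‖² is the weighted centroid p* = (Σwᵢpᵢ)/(Σwᵢ).
Σwᵢ = 552.
Σwᵢxᵢ = 50·4 + 50·0 + 20·10 + 2·9 + 30·0 + 400·3 = 1618.
Σwᵢyᵢ = 50·9 + 50·4 + 20·2 + 2·1 + 30·10 + 400·5 = 2992.
x* = 1618/552 = 2.93, y* = 2992/552 = 5.42.

(2.93, 5.42)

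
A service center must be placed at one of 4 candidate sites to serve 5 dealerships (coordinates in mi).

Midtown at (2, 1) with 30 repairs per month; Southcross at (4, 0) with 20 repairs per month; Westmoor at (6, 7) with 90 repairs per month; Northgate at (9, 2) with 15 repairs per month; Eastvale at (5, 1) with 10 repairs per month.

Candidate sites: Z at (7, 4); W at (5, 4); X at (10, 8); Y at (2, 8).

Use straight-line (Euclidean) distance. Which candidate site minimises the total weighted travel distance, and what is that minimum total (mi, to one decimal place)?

W, total 591.4 mi

Total weighted distance at each candidate:
  Z (7, 4): total = 638.0
  W (5, 4): total = 591.4
  X (10, 8): total = 1067.2
  Y (2, 8): total = 960.5
Minimum is at W with total 591.4 mi.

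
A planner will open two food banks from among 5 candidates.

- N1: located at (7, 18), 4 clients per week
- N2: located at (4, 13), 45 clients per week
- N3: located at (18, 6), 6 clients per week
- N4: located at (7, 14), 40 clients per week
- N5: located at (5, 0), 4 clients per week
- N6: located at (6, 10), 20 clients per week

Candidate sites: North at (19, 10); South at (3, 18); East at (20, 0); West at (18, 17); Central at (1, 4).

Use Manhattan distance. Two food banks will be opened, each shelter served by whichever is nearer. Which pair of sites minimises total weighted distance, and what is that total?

Evaluate every pair (each demand assigned to the nearer of the two):
  {South, East}: total = 934
  {North, South}: total = 936
  {South, West}: total = 972
  {South, Central}: total = 972
  {West, Central}: total = 1466
  {North, Central}: total = 1542
  {East, Central}: total = 1560
  {North, West}: total = 1804
  {North, East}: total = 1880
  {East, West}: total = 1906
Best pair: {South, East} with total 934.

{South, East}, total 934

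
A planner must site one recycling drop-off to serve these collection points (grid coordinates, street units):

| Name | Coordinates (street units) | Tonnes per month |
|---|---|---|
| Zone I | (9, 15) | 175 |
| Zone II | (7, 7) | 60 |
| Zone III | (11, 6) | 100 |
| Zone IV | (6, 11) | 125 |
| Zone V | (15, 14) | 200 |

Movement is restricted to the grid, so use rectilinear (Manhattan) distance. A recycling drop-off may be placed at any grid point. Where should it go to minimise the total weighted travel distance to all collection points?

(9, 14)

Manhattan distance separates: Σwᵢ(|x−xᵢ|+|y−yᵢ|) = Σwᵢ|x−xᵢ| + Σwᵢ|y−yᵢ|, so x and y are optimised independently as 1-D weighted medians.
Total weight W = 660; half = 330.
x-coordinate, sorted with cumulative weight:
  x=6 (Zone IV, w=125) cum 125
  x=7 (Zone II, w=60) cum 185
  x=9 (Zone I, w=175) cum 360  ← median
  x=11 (Zone III, w=100) cum 460
  x=15 (Zone V, w=200) cum 660
⇒ x* = 9
y-coordinate, sorted with cumulative weight:
  y=6 (Zone III, w=100) cum 100
  y=7 (Zone II, w=60) cum 160
  y=11 (Zone IV, w=125) cum 285
  y=14 (Zone V, w=200) cum 485  ← median
  y=15 (Zone I, w=175) cum 660
⇒ y* = 14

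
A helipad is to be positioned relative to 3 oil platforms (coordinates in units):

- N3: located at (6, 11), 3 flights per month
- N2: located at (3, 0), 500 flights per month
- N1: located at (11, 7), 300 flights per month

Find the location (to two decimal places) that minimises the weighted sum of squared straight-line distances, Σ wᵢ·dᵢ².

The minimiser of Σwᵢ‖p−pᵢ‖² is the weighted centroid p* = (Σwᵢpᵢ)/(Σwᵢ).
Σwᵢ = 803.
Σwᵢxᵢ = 3·6 + 500·3 + 300·11 = 4818.
Σwᵢyᵢ = 3·11 + 500·0 + 300·7 = 2133.
x* = 4818/803 = 6.00, y* = 2133/803 = 2.66.

(6.00, 2.66)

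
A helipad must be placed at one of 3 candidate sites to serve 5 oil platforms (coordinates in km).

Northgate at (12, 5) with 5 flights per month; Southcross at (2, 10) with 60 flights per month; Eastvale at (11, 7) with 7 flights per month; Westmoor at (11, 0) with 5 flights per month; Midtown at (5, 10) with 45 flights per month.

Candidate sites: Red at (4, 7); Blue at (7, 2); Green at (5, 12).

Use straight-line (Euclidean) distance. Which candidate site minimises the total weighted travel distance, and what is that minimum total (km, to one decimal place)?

Green, total 477.6 km

Total weighted distance at each candidate:
  Red (4, 7): total = 498.4
  Blue (7, 2): total = 1033.5
  Green (5, 12): total = 477.6
Minimum is at Green with total 477.6 km.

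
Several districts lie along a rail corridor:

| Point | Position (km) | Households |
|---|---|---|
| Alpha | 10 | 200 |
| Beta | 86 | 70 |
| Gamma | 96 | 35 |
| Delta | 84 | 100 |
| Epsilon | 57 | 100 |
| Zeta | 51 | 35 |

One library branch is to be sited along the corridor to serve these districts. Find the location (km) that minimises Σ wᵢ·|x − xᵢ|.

x = 57

For a sum of weighted absolute distances on a line, the optimum is the weighted median (not the mean). Total weight W = 540; half-weight = 270.
Sort by position and accumulate weight:
  km 10 (Alpha, w=200) → cum 200
  km 51 (Zeta, w=35) → cum 235
  km 57 (Epsilon, w=100) → cum 335  ≥ 270 → median here
  km 84 (Delta, w=100) → cum 435
  km 86 (Beta, w=70) → cum 505
  km 96 (Gamma, w=35) → cum 540
Optimal location: km 57.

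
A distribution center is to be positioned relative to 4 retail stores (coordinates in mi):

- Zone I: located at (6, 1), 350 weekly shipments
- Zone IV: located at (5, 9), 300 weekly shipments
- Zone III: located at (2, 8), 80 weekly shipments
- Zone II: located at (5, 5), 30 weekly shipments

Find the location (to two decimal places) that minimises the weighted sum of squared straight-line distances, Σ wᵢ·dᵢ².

(5.14, 5.05)

The minimiser of Σwᵢ‖p−pᵢ‖² is the weighted centroid p* = (Σwᵢpᵢ)/(Σwᵢ).
Σwᵢ = 760.
Σwᵢxᵢ = 350·6 + 300·5 + 80·2 + 30·5 = 3910.
Σwᵢyᵢ = 350·1 + 300·9 + 80·8 + 30·5 = 3840.
x* = 3910/760 = 5.14, y* = 3840/760 = 5.05.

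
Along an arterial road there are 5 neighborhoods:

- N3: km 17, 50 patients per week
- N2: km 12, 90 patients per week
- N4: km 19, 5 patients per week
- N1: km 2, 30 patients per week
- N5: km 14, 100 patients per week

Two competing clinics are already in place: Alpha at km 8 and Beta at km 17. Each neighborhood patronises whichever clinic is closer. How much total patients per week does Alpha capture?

The indifferent point is the midpoint (8+17)/2 = 12.5; neighborhoods left of it (closer to Alpha at 8) go to Alpha, those right go to Beta.
  N1 at 2 (w=30) → Alpha
  N2 at 12 (w=90) → Alpha
  N5 at 14 (w=100) → Beta
  N3 at 17 (w=50) → Beta
  N4 at 19 (w=5) → Beta
Alpha captures 120; Beta captures 155.

120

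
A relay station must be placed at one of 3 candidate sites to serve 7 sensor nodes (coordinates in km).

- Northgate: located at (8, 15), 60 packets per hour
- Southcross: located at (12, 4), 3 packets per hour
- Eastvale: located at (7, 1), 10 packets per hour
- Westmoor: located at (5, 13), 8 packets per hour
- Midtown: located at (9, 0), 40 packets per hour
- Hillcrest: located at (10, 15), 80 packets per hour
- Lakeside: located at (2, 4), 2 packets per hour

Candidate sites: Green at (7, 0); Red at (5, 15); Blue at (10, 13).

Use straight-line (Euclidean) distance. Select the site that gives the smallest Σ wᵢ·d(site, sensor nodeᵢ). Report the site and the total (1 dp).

Total weighted distance at each candidate:
  Green (7, 0): total = 2353.0
  Red (5, 15): total = 1420.3
  Blue (10, 13): total = 1066.7
Minimum is at Blue with total 1066.7 km.

Blue, total 1066.7 km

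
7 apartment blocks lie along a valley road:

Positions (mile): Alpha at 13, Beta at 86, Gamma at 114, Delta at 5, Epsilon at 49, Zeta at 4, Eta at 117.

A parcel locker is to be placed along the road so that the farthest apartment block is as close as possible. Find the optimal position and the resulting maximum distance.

The 1-center on a line is the midpoint of the two extreme points: leftmost at 4, rightmost at 117.
Optimal location = (4 + 117)/2 = 60.5; maximum distance = (117 − 4)/2 = 56.5.

location 60.5, max distance 56.5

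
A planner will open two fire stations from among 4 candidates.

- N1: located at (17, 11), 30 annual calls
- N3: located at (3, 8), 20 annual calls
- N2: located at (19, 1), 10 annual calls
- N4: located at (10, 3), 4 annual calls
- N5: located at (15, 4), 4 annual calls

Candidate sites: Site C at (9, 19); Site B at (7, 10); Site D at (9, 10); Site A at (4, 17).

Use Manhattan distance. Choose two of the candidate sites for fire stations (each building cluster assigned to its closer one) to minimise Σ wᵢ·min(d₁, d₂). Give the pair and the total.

{Site B, Site D}, total 660

Evaluate every pair (each demand assigned to the nearer of the two):
  {Site B, Site D}: total = 660
  {Site C, Site D}: total = 700
  {Site D, Site A}: total = 700
  {Site C, Site B}: total = 756
  {Site B, Site A}: total = 756
  {Site C, Site A}: total = 1112
Best pair: {Site B, Site D} with total 660.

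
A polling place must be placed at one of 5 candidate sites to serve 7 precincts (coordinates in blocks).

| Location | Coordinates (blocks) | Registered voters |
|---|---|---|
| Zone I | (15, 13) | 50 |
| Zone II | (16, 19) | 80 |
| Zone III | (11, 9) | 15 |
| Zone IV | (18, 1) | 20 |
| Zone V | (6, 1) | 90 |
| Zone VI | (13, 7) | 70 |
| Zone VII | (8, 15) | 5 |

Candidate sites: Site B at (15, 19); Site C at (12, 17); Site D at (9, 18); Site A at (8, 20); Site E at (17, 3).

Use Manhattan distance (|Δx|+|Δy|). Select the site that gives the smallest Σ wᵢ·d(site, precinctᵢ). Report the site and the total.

Site E, total 4035 blocks

Total weighted distance at each candidate:
  Site B (15, 19): total = 4475
  Site C (12, 17): total = 4185
  Site D (9, 18): total = 4745
  Site A (8, 20): total = 5385
  Site E (17, 3): total = 4035
Minimum is at Site E with total 4035 blocks.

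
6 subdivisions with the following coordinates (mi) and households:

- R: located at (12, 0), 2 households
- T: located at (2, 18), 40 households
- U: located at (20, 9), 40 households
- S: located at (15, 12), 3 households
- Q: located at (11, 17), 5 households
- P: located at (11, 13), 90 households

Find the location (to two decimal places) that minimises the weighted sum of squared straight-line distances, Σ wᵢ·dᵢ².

The minimiser of Σwᵢ‖p−pᵢ‖² is the weighted centroid p* = (Σwᵢpᵢ)/(Σwᵢ).
Σwᵢ = 180.
Σwᵢxᵢ = 2·12 + 40·2 + 40·20 + 3·15 + 5·11 + 90·11 = 1994.
Σwᵢyᵢ = 2·0 + 40·18 + 40·9 + 3·12 + 5·17 + 90·13 = 2371.
x* = 1994/180 = 11.08, y* = 2371/180 = 13.17.

(11.08, 13.17)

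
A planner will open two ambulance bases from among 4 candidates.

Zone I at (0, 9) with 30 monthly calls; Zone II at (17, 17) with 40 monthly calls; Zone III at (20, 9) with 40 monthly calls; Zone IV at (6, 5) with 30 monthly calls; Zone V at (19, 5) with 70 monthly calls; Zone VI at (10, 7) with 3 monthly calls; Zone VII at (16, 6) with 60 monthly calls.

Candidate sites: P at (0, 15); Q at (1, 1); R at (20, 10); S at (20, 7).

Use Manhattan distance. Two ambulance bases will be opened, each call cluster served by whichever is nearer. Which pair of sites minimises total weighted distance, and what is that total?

Evaluate every pair (each demand assigned to the nearer of the two):
  {Q, S}: total = 1680
  {P, S}: total = 1800
  {Q, R}: total = 1919
  {P, R}: total = 2039
  {R, S}: total = 2090
  {P, Q}: total = 5035
Best pair: {Q, S} with total 1680.

{Q, S}, total 1680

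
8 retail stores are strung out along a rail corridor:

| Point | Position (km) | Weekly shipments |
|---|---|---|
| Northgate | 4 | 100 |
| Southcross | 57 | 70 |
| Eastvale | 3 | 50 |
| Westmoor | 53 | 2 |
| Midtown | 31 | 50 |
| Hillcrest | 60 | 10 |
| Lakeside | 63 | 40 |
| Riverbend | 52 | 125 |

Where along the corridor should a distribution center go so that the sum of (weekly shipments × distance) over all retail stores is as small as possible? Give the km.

x = 52

For a sum of weighted absolute distances on a line, the optimum is the weighted median (not the mean). Total weight W = 447; half-weight = 223.5.
Sort by position and accumulate weight:
  km 3 (Eastvale, w=50) → cum 50
  km 4 (Northgate, w=100) → cum 150
  km 31 (Midtown, w=50) → cum 200
  km 52 (Riverbend, w=125) → cum 325  ≥ 223.5 → median here
  km 53 (Westmoor, w=2) → cum 327
  km 57 (Southcross, w=70) → cum 397
  km 60 (Hillcrest, w=10) → cum 407
  km 63 (Lakeside, w=40) → cum 447
Optimal location: km 52.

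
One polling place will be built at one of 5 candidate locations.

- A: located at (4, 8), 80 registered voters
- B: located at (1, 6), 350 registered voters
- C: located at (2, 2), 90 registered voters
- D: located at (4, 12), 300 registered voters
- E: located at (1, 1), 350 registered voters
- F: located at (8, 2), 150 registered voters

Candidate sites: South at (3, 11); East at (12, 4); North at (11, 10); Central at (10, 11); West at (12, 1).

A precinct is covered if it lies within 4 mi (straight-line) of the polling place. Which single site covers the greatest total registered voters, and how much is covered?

South, covering 380

Coverage radius r = 4 mi; a point is covered iff (Δx)²+(Δy)² ≤ 4² = 16.
  South (3, 11): covers {A, D} → 380
  East (12, 4): covers {none} → 0
  North (11, 10): covers {none} → 0
  Central (10, 11): covers {none} → 0
  West (12, 1): covers {none} → 0
Maximum coverage at South: 380 registered voters.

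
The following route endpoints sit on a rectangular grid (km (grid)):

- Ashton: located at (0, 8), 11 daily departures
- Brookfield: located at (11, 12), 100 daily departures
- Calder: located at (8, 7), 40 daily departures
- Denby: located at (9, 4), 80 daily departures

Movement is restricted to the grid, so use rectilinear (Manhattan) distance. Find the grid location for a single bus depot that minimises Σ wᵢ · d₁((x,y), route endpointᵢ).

(9, 7)

Manhattan distance separates: Σwᵢ(|x−xᵢ|+|y−yᵢ|) = Σwᵢ|x−xᵢ| + Σwᵢ|y−yᵢ|, so x and y are optimised independently as 1-D weighted medians.
Total weight W = 231; half = 115.5.
x-coordinate, sorted with cumulative weight:
  x=0 (Ashton, w=11) cum 11
  x=8 (Calder, w=40) cum 51
  x=9 (Denby, w=80) cum 131  ← median
  x=11 (Brookfield, w=100) cum 231
⇒ x* = 9
y-coordinate, sorted with cumulative weight:
  y=4 (Denby, w=80) cum 80
  y=7 (Calder, w=40) cum 120  ← median
  y=8 (Ashton, w=11) cum 131
  y=12 (Brookfield, w=100) cum 231
⇒ y* = 7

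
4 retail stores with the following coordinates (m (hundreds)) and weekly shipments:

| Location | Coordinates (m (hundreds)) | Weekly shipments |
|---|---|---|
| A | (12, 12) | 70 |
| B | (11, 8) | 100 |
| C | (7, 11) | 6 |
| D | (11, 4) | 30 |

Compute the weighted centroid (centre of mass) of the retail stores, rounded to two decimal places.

(11.22, 8.86)

The minimiser of Σwᵢ‖p−pᵢ‖² is the weighted centroid p* = (Σwᵢpᵢ)/(Σwᵢ).
Σwᵢ = 206.
Σwᵢxᵢ = 70·12 + 100·11 + 6·7 + 30·11 = 2312.
Σwᵢyᵢ = 70·12 + 100·8 + 6·11 + 30·4 = 1826.
x* = 2312/206 = 11.22, y* = 1826/206 = 8.86.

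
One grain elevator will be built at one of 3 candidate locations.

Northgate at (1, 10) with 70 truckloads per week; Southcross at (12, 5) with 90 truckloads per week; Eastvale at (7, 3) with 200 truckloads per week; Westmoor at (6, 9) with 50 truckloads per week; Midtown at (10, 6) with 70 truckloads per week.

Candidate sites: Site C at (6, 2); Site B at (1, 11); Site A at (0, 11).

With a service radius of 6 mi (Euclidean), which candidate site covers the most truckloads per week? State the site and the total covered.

Coverage radius r = 6 mi; a point is covered iff (Δx)²+(Δy)² ≤ 6² = 36.
  Site C (6, 2): covers {Eastvale, Midtown} → 270
  Site B (1, 11): covers {Northgate, Westmoor} → 120
  Site A (0, 11): covers {Northgate} → 70
Maximum coverage at Site C: 270 truckloads per week.

Site C, covering 270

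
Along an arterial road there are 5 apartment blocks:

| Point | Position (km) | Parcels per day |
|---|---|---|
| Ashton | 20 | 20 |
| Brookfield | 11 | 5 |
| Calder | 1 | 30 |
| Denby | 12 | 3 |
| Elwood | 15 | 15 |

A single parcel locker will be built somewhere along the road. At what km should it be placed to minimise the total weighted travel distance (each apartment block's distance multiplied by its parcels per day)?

x = 12

For a sum of weighted absolute distances on a line, the optimum is the weighted median (not the mean). Total weight W = 73; half-weight = 36.5.
Sort by position and accumulate weight:
  km 1 (Calder, w=30) → cum 30
  km 11 (Brookfield, w=5) → cum 35
  km 12 (Denby, w=3) → cum 38  ≥ 36.5 → median here
  km 15 (Elwood, w=15) → cum 53
  km 20 (Ashton, w=20) → cum 73
Optimal location: km 12.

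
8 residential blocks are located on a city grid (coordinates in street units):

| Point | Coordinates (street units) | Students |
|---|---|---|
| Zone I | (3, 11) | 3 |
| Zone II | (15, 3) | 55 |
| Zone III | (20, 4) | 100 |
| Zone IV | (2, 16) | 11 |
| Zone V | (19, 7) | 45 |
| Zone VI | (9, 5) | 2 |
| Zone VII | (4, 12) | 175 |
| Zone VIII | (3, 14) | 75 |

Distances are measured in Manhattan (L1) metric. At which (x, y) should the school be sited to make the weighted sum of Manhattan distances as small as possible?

Manhattan distance separates: Σwᵢ(|x−xᵢ|+|y−yᵢ|) = Σwᵢ|x−xᵢ| + Σwᵢ|y−yᵢ|, so x and y are optimised independently as 1-D weighted medians.
Total weight W = 466; half = 233.
x-coordinate, sorted with cumulative weight:
  x=2 (Zone IV, w=11) cum 11
  x=3 (Zone I, w=3) cum 14
  x=3 (Zone VIII, w=75) cum 89
  x=4 (Zone VII, w=175) cum 264  ← median
  x=9 (Zone VI, w=2) cum 266
  x=15 (Zone II, w=55) cum 321
  x=19 (Zone V, w=45) cum 366
  x=20 (Zone III, w=100) cum 466
⇒ x* = 4
y-coordinate, sorted with cumulative weight:
  y=3 (Zone II, w=55) cum 55
  y=4 (Zone III, w=100) cum 155
  y=5 (Zone VI, w=2) cum 157
  y=7 (Zone V, w=45) cum 202
  y=11 (Zone I, w=3) cum 205
  y=12 (Zone VII, w=175) cum 380  ← median
  y=14 (Zone VIII, w=75) cum 455
  y=16 (Zone IV, w=11) cum 466
⇒ y* = 12

(4, 12)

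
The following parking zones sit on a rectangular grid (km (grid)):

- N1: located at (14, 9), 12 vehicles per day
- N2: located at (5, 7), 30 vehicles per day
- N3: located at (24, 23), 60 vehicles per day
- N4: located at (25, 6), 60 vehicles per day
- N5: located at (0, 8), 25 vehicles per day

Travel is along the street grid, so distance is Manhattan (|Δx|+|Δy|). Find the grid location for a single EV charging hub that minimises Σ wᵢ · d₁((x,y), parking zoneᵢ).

Manhattan distance separates: Σwᵢ(|x−xᵢ|+|y−yᵢ|) = Σwᵢ|x−xᵢ| + Σwᵢ|y−yᵢ|, so x and y are optimised independently as 1-D weighted medians.
Total weight W = 187; half = 93.5.
x-coordinate, sorted with cumulative weight:
  x=0 (N5, w=25) cum 25
  x=5 (N2, w=30) cum 55
  x=14 (N1, w=12) cum 67
  x=24 (N3, w=60) cum 127  ← median
  x=25 (N4, w=60) cum 187
⇒ x* = 24
y-coordinate, sorted with cumulative weight:
  y=6 (N4, w=60) cum 60
  y=7 (N2, w=30) cum 90
  y=8 (N5, w=25) cum 115  ← median
  y=9 (N1, w=12) cum 127
  y=23 (N3, w=60) cum 187
⇒ y* = 8

(24, 8)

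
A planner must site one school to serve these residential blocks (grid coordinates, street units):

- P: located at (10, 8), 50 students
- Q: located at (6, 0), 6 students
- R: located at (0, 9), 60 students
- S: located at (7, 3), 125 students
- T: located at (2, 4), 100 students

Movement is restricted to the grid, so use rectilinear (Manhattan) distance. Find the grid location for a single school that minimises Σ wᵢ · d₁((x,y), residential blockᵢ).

Manhattan distance separates: Σwᵢ(|x−xᵢ|+|y−yᵢ|) = Σwᵢ|x−xᵢ| + Σwᵢ|y−yᵢ|, so x and y are optimised independently as 1-D weighted medians.
Total weight W = 341; half = 170.5.
x-coordinate, sorted with cumulative weight:
  x=0 (R, w=60) cum 60
  x=2 (T, w=100) cum 160
  x=6 (Q, w=6) cum 166
  x=7 (S, w=125) cum 291  ← median
  x=10 (P, w=50) cum 341
⇒ x* = 7
y-coordinate, sorted with cumulative weight:
  y=0 (Q, w=6) cum 6
  y=3 (S, w=125) cum 131
  y=4 (T, w=100) cum 231  ← median
  y=8 (P, w=50) cum 281
  y=9 (R, w=60) cum 341
⇒ y* = 4

(7, 4)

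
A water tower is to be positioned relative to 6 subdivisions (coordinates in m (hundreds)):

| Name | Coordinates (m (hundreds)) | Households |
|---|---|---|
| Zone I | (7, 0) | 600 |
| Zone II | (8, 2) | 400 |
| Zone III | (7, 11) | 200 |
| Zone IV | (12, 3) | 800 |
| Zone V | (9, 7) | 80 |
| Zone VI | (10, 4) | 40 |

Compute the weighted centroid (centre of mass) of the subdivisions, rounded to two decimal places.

The minimiser of Σwᵢ‖p−pᵢ‖² is the weighted centroid p* = (Σwᵢpᵢ)/(Σwᵢ).
Σwᵢ = 2120.
Σwᵢxᵢ = 600·7 + 400·8 + 200·7 + 800·12 + 80·9 + 40·10 = 19520.
Σwᵢyᵢ = 600·0 + 400·2 + 200·11 + 800·3 + 80·7 + 40·4 = 6120.
x* = 19520/2120 = 9.21, y* = 6120/2120 = 2.89.

(9.21, 2.89)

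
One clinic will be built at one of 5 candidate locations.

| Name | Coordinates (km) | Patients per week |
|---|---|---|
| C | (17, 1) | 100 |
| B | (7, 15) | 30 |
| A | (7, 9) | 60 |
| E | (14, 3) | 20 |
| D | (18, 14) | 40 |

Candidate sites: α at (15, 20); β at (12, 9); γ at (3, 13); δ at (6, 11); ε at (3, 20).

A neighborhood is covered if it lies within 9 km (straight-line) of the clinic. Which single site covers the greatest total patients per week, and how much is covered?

Coverage radius r = 9 km; a point is covered iff (Δx)²+(Δy)² ≤ 9² = 81.
  α (15, 20): covers {D} → 40
  β (12, 9): covers {B, A, E, D} → 150
  γ (3, 13): covers {B, A} → 90
  δ (6, 11): covers {B, A} → 90
  ε (3, 20): covers {B} → 30
Maximum coverage at β: 150 patients per week.

β, covering 150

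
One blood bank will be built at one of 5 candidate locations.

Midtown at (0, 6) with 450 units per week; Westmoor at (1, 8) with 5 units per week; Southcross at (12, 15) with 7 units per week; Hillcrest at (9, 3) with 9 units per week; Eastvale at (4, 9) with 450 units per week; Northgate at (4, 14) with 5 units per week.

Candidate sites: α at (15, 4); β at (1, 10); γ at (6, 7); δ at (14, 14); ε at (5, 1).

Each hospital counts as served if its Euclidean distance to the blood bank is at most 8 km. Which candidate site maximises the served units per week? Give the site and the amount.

γ, covering 919

Coverage radius r = 8 km; a point is covered iff (Δx)²+(Δy)² ≤ 8² = 64.
  α (15, 4): covers {Hillcrest} → 9
  β (1, 10): covers {Midtown, Westmoor, Eastvale, Northgate} → 910
  γ (6, 7): covers {Midtown, Westmoor, Hillcrest, Eastvale, Northgate} → 919
  δ (14, 14): covers {Southcross} → 7
  ε (5, 1): covers {Midtown, Hillcrest} → 459
Maximum coverage at γ: 919 units per week.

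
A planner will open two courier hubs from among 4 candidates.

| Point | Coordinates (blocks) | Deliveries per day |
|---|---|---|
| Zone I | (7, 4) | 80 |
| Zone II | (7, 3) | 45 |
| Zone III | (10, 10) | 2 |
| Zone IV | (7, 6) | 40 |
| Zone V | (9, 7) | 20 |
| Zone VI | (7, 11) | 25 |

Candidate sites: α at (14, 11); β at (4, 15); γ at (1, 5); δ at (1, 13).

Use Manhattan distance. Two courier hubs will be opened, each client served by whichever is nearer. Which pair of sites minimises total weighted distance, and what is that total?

{α, γ}, total 1565

Evaluate every pair (each demand assigned to the nearer of the two):
  {α, γ}: total = 1565
  {β, γ}: total = 1597
  {γ, δ}: total = 1624
  {α, β}: total = 2640
  {α, δ}: total = 2640
  {β, δ}: total = 2732
Best pair: {α, γ} with total 1565.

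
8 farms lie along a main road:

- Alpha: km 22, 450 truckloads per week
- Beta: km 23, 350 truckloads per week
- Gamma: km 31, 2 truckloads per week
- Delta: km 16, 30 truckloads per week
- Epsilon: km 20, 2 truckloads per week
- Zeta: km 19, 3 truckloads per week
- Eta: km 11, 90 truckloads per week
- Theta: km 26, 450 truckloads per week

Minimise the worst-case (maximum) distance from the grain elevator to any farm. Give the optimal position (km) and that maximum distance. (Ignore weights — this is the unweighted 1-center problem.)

The 1-center on a line is the midpoint of the two extreme points: leftmost at 11, rightmost at 31.
Optimal location = (11 + 31)/2 = 21; maximum distance = (31 − 11)/2 = 10.

location 21, max distance 10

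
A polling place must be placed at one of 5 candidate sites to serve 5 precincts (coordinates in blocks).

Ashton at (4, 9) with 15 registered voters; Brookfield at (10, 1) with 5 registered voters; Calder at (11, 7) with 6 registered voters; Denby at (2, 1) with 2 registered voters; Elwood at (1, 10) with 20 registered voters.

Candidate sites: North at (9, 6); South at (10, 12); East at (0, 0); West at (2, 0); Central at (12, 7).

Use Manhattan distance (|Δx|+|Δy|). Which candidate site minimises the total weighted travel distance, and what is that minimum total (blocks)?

Total weighted distance at each candidate:
  North (9, 6): total = 432
  South (10, 12): total = 484
  East (0, 0): total = 584
  West (2, 0): total = 528
  Central (12, 7): total = 508
Minimum is at North with total 432 blocks.

North, total 432 blocks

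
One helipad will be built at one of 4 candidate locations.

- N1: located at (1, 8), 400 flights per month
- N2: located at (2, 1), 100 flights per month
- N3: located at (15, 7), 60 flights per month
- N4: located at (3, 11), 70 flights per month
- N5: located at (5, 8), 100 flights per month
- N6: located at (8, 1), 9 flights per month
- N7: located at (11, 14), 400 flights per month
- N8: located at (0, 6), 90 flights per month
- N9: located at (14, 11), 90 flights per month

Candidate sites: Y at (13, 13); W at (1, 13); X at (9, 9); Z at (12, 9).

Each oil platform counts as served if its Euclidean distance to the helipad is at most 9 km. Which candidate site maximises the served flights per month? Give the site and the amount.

X, covering 1129

Coverage radius r = 9 km; a point is covered iff (Δx)²+(Δy)² ≤ 9² = 81.
  Y (13, 13): covers {N3, N7, N9} → 550
  W (1, 13): covers {N1, N4, N5, N8} → 660
  X (9, 9): covers {N1, N3, N4, N5, N6, N7, N9} → 1129
  Z (12, 9): covers {N3, N5, N6, N7, N9} → 659
Maximum coverage at X: 1129 flights per month.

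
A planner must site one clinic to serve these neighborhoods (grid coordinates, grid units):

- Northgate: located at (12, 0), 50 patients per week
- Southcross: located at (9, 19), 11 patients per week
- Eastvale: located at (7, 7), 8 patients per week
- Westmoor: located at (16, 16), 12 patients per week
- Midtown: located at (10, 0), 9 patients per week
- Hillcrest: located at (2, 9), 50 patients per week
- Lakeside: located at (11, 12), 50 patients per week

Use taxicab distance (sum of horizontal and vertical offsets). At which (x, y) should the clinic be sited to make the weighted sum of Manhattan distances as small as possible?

(11, 9)

Manhattan distance separates: Σwᵢ(|x−xᵢ|+|y−yᵢ|) = Σwᵢ|x−xᵢ| + Σwᵢ|y−yᵢ|, so x and y are optimised independently as 1-D weighted medians.
Total weight W = 190; half = 95.
x-coordinate, sorted with cumulative weight:
  x=2 (Hillcrest, w=50) cum 50
  x=7 (Eastvale, w=8) cum 58
  x=9 (Southcross, w=11) cum 69
  x=10 (Midtown, w=9) cum 78
  x=11 (Lakeside, w=50) cum 128  ← median
  x=12 (Northgate, w=50) cum 178
  x=16 (Westmoor, w=12) cum 190
⇒ x* = 11
y-coordinate, sorted with cumulative weight:
  y=0 (Northgate, w=50) cum 50
  y=0 (Midtown, w=9) cum 59
  y=7 (Eastvale, w=8) cum 67
  y=9 (Hillcrest, w=50) cum 117  ← median
  y=12 (Lakeside, w=50) cum 167
  y=16 (Westmoor, w=12) cum 179
  y=19 (Southcross, w=11) cum 190
⇒ y* = 9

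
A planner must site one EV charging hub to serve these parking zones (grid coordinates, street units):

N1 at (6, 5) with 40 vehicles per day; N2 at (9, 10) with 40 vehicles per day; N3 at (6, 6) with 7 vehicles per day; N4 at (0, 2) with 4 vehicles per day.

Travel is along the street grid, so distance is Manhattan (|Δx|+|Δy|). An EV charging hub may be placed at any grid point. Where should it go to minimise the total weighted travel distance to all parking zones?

Manhattan distance separates: Σwᵢ(|x−xᵢ|+|y−yᵢ|) = Σwᵢ|x−xᵢ| + Σwᵢ|y−yᵢ|, so x and y are optimised independently as 1-D weighted medians.
Total weight W = 91; half = 45.5.
x-coordinate, sorted with cumulative weight:
  x=0 (N4, w=4) cum 4
  x=6 (N1, w=40) cum 44
  x=6 (N3, w=7) cum 51  ← median
  x=9 (N2, w=40) cum 91
⇒ x* = 6
y-coordinate, sorted with cumulative weight:
  y=2 (N4, w=4) cum 4
  y=5 (N1, w=40) cum 44
  y=6 (N3, w=7) cum 51  ← median
  y=10 (N2, w=40) cum 91
⇒ y* = 6

(6, 6)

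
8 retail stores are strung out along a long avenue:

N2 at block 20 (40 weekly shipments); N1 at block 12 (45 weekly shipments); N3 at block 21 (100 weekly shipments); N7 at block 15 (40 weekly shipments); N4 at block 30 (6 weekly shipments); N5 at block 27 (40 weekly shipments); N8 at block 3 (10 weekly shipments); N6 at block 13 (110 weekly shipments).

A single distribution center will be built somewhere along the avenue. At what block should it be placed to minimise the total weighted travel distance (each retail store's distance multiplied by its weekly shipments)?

x = 15

For a sum of weighted absolute distances on a line, the optimum is the weighted median (not the mean). Total weight W = 391; half-weight = 195.5.
Sort by position and accumulate weight:
  block 3 (N8, w=10) → cum 10
  block 12 (N1, w=45) → cum 55
  block 13 (N6, w=110) → cum 165
  block 15 (N7, w=40) → cum 205  ≥ 195.5 → median here
  block 20 (N2, w=40) → cum 245
  block 21 (N3, w=100) → cum 345
  block 27 (N5, w=40) → cum 385
  block 30 (N4, w=6) → cum 391
Optimal location: block 15.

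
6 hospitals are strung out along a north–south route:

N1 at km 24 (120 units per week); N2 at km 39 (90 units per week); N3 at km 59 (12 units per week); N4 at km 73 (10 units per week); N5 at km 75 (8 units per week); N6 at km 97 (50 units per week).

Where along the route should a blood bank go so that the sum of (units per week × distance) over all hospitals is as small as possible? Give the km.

x = 39

For a sum of weighted absolute distances on a line, the optimum is the weighted median (not the mean). Total weight W = 290; half-weight = 145.
Sort by position and accumulate weight:
  km 24 (N1, w=120) → cum 120
  km 39 (N2, w=90) → cum 210  ≥ 145 → median here
  km 59 (N3, w=12) → cum 222
  km 73 (N4, w=10) → cum 232
  km 75 (N5, w=8) → cum 240
  km 97 (N6, w=50) → cum 290
Optimal location: km 39.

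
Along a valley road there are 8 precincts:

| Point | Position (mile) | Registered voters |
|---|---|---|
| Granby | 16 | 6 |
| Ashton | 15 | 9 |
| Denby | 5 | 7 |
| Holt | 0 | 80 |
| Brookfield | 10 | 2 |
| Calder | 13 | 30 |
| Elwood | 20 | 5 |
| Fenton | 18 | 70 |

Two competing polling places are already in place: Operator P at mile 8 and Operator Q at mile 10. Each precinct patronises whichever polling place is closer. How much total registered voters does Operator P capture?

87

The indifferent point is the midpoint (8+10)/2 = 9; precincts left of it (closer to Operator P at 8) go to Operator P, those right go to Operator Q.
  Holt at 0 (w=80) → Operator P
  Denby at 5 (w=7) → Operator P
  Brookfield at 10 (w=2) → Operator Q
  Calder at 13 (w=30) → Operator Q
  Ashton at 15 (w=9) → Operator Q
  Granby at 16 (w=6) → Operator Q
  Fenton at 18 (w=70) → Operator Q
  Elwood at 20 (w=5) → Operator Q
Operator P captures 87; Operator Q captures 122.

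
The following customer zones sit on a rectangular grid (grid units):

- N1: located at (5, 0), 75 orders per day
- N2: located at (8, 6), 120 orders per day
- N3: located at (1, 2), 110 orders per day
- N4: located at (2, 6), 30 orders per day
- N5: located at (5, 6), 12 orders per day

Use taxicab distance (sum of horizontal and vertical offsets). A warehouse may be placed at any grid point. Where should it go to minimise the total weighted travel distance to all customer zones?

Manhattan distance separates: Σwᵢ(|x−xᵢ|+|y−yᵢ|) = Σwᵢ|x−xᵢ| + Σwᵢ|y−yᵢ|, so x and y are optimised independently as 1-D weighted medians.
Total weight W = 347; half = 173.5.
x-coordinate, sorted with cumulative weight:
  x=1 (N3, w=110) cum 110
  x=2 (N4, w=30) cum 140
  x=5 (N1, w=75) cum 215  ← median
  x=5 (N5, w=12) cum 227
  x=8 (N2, w=120) cum 347
⇒ x* = 5
y-coordinate, sorted with cumulative weight:
  y=0 (N1, w=75) cum 75
  y=2 (N3, w=110) cum 185  ← median
  y=6 (N2, w=120) cum 305
  y=6 (N4, w=30) cum 335
  y=6 (N5, w=12) cum 347
⇒ y* = 2

(5, 2)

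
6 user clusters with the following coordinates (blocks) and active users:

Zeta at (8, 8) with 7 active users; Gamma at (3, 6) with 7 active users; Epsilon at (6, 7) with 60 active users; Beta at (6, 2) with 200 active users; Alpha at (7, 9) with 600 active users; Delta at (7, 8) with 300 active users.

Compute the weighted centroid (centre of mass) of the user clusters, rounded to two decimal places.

(6.76, 7.43)

The minimiser of Σwᵢ‖p−pᵢ‖² is the weighted centroid p* = (Σwᵢpᵢ)/(Σwᵢ).
Σwᵢ = 1174.
Σwᵢxᵢ = 7·8 + 7·3 + 60·6 + 200·6 + 600·7 + 300·7 = 7937.
Σwᵢyᵢ = 7·8 + 7·6 + 60·7 + 200·2 + 600·9 + 300·8 = 8718.
x* = 7937/1174 = 6.76, y* = 8718/1174 = 7.43.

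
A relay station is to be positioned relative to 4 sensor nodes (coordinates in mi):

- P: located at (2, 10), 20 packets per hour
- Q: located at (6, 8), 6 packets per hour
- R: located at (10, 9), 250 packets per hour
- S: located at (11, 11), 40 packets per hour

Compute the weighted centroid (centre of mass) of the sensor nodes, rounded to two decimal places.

The minimiser of Σwᵢ‖p−pᵢ‖² is the weighted centroid p* = (Σwᵢpᵢ)/(Σwᵢ).
Σwᵢ = 316.
Σwᵢxᵢ = 20·2 + 6·6 + 250·10 + 40·11 = 3016.
Σwᵢyᵢ = 20·10 + 6·8 + 250·9 + 40·11 = 2938.
x* = 3016/316 = 9.54, y* = 2938/316 = 9.30.

(9.54, 9.30)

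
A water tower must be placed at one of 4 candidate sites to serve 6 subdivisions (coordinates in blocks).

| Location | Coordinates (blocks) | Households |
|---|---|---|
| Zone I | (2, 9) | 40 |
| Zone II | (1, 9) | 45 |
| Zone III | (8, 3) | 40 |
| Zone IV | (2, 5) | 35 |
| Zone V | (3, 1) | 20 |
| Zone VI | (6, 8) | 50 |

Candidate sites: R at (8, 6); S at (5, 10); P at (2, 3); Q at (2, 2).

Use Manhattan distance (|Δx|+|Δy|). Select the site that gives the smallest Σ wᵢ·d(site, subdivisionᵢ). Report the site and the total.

P, total 1375 blocks

Total weighted distance at each candidate:
  R (8, 6): total = 1575
  S (5, 10): total = 1435
  P (2, 3): total = 1375
  Q (2, 2): total = 1565
Minimum is at P with total 1375 blocks.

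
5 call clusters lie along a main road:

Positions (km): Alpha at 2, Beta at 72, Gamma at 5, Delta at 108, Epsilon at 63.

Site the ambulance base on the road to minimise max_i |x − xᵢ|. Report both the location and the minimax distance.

location 55, max distance 53

The 1-center on a line is the midpoint of the two extreme points: leftmost at 2, rightmost at 108.
Optimal location = (2 + 108)/2 = 55; maximum distance = (108 − 2)/2 = 53.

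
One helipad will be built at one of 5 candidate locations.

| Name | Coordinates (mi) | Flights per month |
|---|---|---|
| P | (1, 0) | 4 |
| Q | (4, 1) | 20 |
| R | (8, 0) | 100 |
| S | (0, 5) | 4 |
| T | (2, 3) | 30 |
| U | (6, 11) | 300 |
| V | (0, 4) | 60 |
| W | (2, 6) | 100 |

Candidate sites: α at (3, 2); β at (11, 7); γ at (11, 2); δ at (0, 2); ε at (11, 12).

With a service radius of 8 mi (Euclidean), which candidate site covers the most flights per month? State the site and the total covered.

β, covering 400

Coverage radius r = 8 mi; a point is covered iff (Δx)²+(Δy)² ≤ 8² = 64.
  α (3, 2): covers {P, Q, R, S, T, V, W} → 318
  β (11, 7): covers {R, U} → 400
  γ (11, 2): covers {Q, R} → 120
  δ (0, 2): covers {P, Q, S, T, V, W} → 218
  ε (11, 12): covers {U} → 300
Maximum coverage at β: 400 flights per month.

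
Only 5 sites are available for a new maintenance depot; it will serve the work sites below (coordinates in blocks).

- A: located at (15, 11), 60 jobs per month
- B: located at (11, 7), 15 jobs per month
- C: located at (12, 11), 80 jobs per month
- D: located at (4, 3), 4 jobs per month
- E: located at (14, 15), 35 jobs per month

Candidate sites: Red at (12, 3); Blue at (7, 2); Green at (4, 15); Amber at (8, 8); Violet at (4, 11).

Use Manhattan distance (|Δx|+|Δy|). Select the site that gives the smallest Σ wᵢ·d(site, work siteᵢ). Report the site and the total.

Total weighted distance at each candidate:
  Red (12, 3): total = 1897
  Blue (7, 2): total = 2991
  Green (4, 15): total = 2483
  Amber (8, 8): total = 1711
  Violet (4, 11): total = 1987
Minimum is at Amber with total 1711 blocks.

Amber, total 1711 blocks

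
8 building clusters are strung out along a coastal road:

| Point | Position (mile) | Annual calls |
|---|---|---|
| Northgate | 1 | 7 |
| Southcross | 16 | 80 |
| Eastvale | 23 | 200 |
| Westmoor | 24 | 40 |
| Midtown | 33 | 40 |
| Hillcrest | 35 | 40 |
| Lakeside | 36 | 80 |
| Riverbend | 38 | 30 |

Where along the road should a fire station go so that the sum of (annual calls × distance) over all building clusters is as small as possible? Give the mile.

For a sum of weighted absolute distances on a line, the optimum is the weighted median (not the mean). Total weight W = 517; half-weight = 258.5.
Sort by position and accumulate weight:
  mile 1 (Northgate, w=7) → cum 7
  mile 16 (Southcross, w=80) → cum 87
  mile 23 (Eastvale, w=200) → cum 287  ≥ 258.5 → median here
  mile 24 (Westmoor, w=40) → cum 327
  mile 33 (Midtown, w=40) → cum 367
  mile 35 (Hillcrest, w=40) → cum 407
  mile 36 (Lakeside, w=80) → cum 487
  mile 38 (Riverbend, w=30) → cum 517
Optimal location: mile 23.

x = 23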